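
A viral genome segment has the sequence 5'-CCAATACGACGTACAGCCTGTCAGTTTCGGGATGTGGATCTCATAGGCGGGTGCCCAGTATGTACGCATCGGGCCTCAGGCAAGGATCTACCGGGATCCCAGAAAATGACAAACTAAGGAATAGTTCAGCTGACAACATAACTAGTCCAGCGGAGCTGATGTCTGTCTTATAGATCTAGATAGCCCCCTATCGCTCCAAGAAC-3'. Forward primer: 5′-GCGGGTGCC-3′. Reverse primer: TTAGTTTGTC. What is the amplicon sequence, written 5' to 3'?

5'-GCGGGTGCCCAGTATGTACGCATCGGGCCTCAGGCAAGGATCTACCGGGATCCCAGAAAATGACAAACTAA-3'

The forward primer matches the template at positions 47–55.
Taking the reverse complement of TTAGTTTGTC gives GACAAACTAA, found at positions 108–117 on the template; the primer anneals here to the top strand with its 3' end pointing upstream.
The product is the template from position 47 through 117 (71 bp).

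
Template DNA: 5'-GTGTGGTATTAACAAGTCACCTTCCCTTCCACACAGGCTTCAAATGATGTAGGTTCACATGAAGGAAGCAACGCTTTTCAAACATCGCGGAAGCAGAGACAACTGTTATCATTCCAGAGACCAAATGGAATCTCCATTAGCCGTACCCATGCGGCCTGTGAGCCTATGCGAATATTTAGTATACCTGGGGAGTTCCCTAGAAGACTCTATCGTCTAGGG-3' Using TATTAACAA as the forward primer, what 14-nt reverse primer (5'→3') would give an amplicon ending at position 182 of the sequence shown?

The forward primer binds at positions 7–15; the product's 3' end on the top strand is position 182.
The reverse primer anneals to the top strand over positions 169–182, i.e. to CGAATATTTAGTAT.
Its sequence written 5'→3' is the reverse complement: ATACTAAATATTCG.

5'-ATACTAAATATTCG-3'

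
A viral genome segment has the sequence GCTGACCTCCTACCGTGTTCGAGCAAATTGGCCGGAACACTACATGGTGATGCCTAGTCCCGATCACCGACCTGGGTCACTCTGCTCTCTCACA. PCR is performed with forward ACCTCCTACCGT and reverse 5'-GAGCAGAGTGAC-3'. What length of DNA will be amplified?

83 bp

The forward primer matches the template at positions 5–16.
Reverse complement of the reverse primer: GTCACTCTGCTC. This occurs on the top strand at positions 76–87.
The product runs from position 5 to position 87, so its length is 87 − 5 + 1 = 83 bp.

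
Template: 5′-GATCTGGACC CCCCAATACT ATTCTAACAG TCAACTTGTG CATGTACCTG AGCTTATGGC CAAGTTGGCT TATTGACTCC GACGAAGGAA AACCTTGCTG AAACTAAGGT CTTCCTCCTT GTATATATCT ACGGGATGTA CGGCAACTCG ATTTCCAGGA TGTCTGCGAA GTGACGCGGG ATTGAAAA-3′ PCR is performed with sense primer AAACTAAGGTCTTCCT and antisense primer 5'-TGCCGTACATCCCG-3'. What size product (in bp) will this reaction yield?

Scanning the template, AAACTAAGGTCTTCCT occurs at positions 101–116; this primer anneals to the bottom strand there with its 3' end pointing downstream.
The reverse primer's reverse complement is CGGGATGTACGGCA, which matches the template at positions 132–145.
Amplicon spans positions 101–145: 45 bp.

45 bp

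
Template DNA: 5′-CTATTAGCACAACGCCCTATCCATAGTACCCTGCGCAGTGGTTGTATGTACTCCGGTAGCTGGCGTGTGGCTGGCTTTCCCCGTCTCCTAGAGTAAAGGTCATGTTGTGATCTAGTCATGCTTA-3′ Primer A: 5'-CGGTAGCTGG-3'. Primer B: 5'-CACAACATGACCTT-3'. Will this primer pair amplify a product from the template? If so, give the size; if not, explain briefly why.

Primer A (CGGTAGCTGG) matches the top strand at positions 54–63; it acts as a forward primer.
Primer B's reverse complement is AAGGTCATGTTGTG, matching the top strand at positions 96–109; it acts as a reverse primer.
The 3' ends face each other across positions 54–109, giving a 56 bp product.

Yes — a 56 bp product.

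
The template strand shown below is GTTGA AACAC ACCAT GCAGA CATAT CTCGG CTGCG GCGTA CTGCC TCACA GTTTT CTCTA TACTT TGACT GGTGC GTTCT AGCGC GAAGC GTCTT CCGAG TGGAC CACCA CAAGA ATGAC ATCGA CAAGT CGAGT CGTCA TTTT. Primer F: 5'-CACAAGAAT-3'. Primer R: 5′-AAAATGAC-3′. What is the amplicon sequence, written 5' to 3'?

Forward primer CACAAGAAT is found on the top strand at positions 109–117.
Taking the reverse complement of AAAATGAC gives GTCATTTT, found at positions 137–144 on the template; the primer anneals here to the top strand with its 3' end pointing upstream.
The product is the template from position 109 through 144 (36 bp).

5'-CACAAGAATGACATCGACAAGTCGAGTCGTCATTTT-3'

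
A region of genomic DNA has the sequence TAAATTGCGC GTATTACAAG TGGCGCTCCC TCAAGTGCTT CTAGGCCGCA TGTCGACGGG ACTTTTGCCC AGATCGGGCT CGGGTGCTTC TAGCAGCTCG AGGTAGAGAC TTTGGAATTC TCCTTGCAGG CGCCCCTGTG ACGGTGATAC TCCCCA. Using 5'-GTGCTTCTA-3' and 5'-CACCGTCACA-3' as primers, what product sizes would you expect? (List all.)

The forward primer GTGCTTCTA matches the top strand at positions 35–43, 84–92.
The reverse primer's reverse complement is TGTGACGGTG, matching at positions 137–146.
Each forward site pairs with the reverse site to give a product ending at position 146: sizes 112, 63 bp.

112 bp, 63 bp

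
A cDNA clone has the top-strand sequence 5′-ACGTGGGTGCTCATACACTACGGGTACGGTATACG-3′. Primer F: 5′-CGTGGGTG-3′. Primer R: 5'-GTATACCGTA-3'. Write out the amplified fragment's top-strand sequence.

Forward primer CGTGGGTG is found on the top strand at positions 2–9.
The reverse primer's reverse complement is TACGGTATAC, which matches the template at positions 25–34.
The product is the template from position 2 through 34 (33 bp).

5'-CGTGGGTGCTCATACACTACGGGTACGGTATAC-3'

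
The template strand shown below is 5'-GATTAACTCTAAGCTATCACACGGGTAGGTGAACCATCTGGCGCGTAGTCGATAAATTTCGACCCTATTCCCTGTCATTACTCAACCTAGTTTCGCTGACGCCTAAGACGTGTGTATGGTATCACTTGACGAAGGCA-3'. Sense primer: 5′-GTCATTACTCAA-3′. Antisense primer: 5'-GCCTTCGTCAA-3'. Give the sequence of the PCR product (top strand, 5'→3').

Forward primer GTCATTACTCAA is found on the top strand at positions 74–85.
The reverse primer's reverse complement is TTGACGAAGGC, which matches the template at positions 126–136.
The product is the template from position 74 through 136 (63 bp).

5'-GTCATTACTCAACCTAGTTTCGCTGACGCCTAAGACGTGTGTATGGTATCACTTGACGAAGGC-3'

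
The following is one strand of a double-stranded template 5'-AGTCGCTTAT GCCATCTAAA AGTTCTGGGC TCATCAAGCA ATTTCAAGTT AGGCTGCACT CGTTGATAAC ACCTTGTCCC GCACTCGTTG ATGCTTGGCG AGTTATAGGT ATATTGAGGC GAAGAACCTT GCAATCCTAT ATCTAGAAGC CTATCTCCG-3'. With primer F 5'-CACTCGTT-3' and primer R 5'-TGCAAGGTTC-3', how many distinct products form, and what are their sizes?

The forward primer CACTCGTT matches the top strand at positions 57–64, 82–89.
The reverse primer's reverse complement is GAACCTTGCA, matching at positions 124–133.
Each forward site pairs with the reverse site to give a product ending at position 133: sizes 77, 52 bp.

Two products: 77 bp, 52 bp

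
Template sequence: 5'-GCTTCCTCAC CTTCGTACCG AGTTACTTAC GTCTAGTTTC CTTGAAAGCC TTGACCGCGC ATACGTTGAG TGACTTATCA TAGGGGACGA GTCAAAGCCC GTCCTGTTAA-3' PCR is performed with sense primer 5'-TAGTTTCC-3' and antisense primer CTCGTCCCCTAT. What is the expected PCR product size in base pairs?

Scanning the template, TAGTTTCC occurs at positions 34–41; this primer anneals to the bottom strand there with its 3' end pointing downstream.
The reverse primer's reverse complement is ATAGGGGACGAG, which matches the template at positions 80–91.
Amplicon spans positions 34–91: 58 bp.

58 bp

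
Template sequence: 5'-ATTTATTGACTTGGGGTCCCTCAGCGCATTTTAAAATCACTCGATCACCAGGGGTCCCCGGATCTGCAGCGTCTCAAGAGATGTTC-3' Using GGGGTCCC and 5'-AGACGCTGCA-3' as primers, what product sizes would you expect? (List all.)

62 bp, 24 bp

The forward primer GGGGTCCC matches the top strand at positions 13–20, 51–58.
The reverse primer's reverse complement is TGCAGCGTCT, matching at positions 65–74.
Each forward site pairs with the reverse site to give a product ending at position 74: sizes 62, 24 bp.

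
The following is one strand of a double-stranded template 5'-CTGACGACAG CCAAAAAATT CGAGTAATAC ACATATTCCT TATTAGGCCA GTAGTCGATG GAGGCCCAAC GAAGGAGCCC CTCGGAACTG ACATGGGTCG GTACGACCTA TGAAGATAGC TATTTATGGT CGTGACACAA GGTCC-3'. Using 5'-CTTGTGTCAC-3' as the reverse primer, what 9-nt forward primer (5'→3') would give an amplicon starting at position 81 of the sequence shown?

5'-CTCGGAACT-3'

The reverse primer's reverse complement GTGACACAAG matches the template at positions 132–141; the product starts at position 81.
The forward primer is identical to the top strand over positions 81–89: CTCGGAACT.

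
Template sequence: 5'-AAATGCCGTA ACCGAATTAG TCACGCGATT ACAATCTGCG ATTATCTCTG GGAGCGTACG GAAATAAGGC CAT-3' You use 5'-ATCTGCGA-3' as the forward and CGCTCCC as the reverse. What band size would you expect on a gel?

23 bp

The forward primer matches the template at positions 34–41.
Taking the reverse complement of CGCTCCC gives GGGAGCG, found at positions 50–56 on the template; the primer anneals here to the top strand with its 3' end pointing upstream.
Product length = (reverse-primer end) − (forward-primer start) + 1 = 56 − 34 + 1 = 23 bp.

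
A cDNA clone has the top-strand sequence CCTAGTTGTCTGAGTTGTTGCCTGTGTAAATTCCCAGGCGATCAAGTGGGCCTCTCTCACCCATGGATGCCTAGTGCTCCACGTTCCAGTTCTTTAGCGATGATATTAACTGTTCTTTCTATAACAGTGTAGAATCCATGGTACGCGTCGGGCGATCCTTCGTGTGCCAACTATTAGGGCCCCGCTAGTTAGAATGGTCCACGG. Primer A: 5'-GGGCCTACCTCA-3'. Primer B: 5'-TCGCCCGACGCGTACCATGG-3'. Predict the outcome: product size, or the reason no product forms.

No product — primer A has no binding site in the template.

Primer A (GGGCCTACCTCA) does not match the top strand, and its reverse complement TGAGGTAGGCCC does not match either.
With no annealing site for primer A, no amplification occurs.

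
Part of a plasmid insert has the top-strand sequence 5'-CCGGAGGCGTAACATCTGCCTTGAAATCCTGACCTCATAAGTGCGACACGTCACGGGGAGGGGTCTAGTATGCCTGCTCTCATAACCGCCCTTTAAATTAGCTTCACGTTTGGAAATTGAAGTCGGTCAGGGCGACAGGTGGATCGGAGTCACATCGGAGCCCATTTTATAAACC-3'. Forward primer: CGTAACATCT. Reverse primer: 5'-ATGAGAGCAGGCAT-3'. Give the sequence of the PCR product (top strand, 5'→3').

The forward primer matches the template at positions 8–17.
Reverse complement of the reverse primer: ATGCCTGCTCTCAT. This occurs on the top strand at positions 70–83.
The product is the template from position 8 through 83 (76 bp).

5'-CGTAACATCTGCCTTGAAATCCTGACCTCATAAGTGCGACACGTCACGGGGAGGGGTCTAGTATGCCTGCTCTCAT-3'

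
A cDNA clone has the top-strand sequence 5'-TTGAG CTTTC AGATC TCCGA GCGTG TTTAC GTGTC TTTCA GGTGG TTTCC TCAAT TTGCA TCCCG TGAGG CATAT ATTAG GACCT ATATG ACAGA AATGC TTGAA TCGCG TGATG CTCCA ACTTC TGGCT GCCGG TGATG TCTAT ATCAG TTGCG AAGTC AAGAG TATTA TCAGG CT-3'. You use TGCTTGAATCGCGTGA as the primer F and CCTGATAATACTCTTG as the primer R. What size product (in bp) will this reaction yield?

Scanning the template, TGCTTGAATCGCGTGA occurs at positions 98–113; this primer anneals to the bottom strand there with its 3' end pointing downstream.
Reverse complement of the reverse primer: CAAGAGTATTATCAGG. This occurs on the top strand at positions 160–175.
Product length = (reverse-primer end) − (forward-primer start) + 1 = 175 − 98 + 1 = 78 bp.

78 bp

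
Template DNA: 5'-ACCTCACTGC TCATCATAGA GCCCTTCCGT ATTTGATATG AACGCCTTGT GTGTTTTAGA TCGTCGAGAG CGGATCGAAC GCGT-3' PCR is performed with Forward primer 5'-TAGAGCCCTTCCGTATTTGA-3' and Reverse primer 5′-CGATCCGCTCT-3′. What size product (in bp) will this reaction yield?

The forward primer matches the template at positions 17–36.
The reverse primer's reverse complement is AGAGCGGATCG, which matches the template at positions 67–77.
Amplicon spans positions 17–77: 61 bp.

61 bp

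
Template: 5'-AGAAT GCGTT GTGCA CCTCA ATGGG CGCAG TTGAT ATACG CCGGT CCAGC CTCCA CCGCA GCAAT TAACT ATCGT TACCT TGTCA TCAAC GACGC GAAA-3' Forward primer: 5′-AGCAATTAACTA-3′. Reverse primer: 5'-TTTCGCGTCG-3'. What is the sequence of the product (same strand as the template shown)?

5'-AGCAATTAACTATCGTTACCTTGTCATCAACGACGCGAAA-3'

Forward primer AGCAATTAACTA is found on the top strand at positions 60–71.
Taking the reverse complement of TTTCGCGTCG gives CGACGCGAAA, found at positions 90–99 on the template; the primer anneals here to the top strand with its 3' end pointing upstream.
The product is the template from position 60 through 99 (40 bp).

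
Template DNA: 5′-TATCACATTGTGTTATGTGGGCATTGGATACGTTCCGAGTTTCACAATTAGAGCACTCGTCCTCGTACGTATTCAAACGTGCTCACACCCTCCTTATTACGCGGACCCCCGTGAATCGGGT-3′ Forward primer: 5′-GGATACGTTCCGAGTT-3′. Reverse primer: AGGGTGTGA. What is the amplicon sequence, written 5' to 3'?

Forward primer GGATACGTTCCGAGTT is found on the top strand at positions 26–41.
Taking the reverse complement of AGGGTGTGA gives TCACACCCT, found at positions 83–91 on the template; the primer anneals here to the top strand with its 3' end pointing upstream.
The product is the template from position 26 through 91 (66 bp).

5'-GGATACGTTCCGAGTTTCACAATTAGAGCACTCGTCCTCGTACGTATTCAAACGTGCTCACACCCT-3'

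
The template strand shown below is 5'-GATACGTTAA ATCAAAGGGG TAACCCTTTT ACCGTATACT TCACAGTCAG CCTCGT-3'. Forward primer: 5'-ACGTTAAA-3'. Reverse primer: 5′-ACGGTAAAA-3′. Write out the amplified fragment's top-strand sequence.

The forward primer matches the template at positions 4–11.
Taking the reverse complement of ACGGTAAAA gives TTTTACCGT, found at positions 27–35 on the template; the primer anneals here to the top strand with its 3' end pointing upstream.
The product is the template from position 4 through 35 (32 bp).

5'-ACGTTAAATCAAAGGGGTAACCCTTTTACCGT-3'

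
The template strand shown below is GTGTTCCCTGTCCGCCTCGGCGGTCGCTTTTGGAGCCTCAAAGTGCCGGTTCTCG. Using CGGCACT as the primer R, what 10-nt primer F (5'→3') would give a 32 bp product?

5'-TCGGCGGTCG-3'

The reverse primer's reverse complement AGTGCCG matches the template at positions 42–48, so the product ends at position 48.
A 32 bp product then starts at position 48 − 32 + 1 = 17.
The forward primer is identical to the top strand there: TCGGCGGTCG.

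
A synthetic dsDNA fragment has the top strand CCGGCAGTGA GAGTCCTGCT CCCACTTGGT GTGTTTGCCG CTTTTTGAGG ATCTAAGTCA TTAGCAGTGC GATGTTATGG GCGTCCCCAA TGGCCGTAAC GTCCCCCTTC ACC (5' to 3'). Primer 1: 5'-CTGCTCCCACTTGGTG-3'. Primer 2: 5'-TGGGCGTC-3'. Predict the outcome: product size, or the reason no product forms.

Primer 1 (CTGCTCCCACTTGGTG) matches the top strand at positions 16–31 (3' end points downstream).
Primer 2 (TGGGCGTC) also matches the top strand directly, at positions 78–85 — its reverse complement GACGCCCA is not present.
Both primers anneal to the bottom strand with 3' ends pointing the same way, so neither can prime synthesis back toward the other.

No product — both primers anneal to the same strand and extend in the same direction.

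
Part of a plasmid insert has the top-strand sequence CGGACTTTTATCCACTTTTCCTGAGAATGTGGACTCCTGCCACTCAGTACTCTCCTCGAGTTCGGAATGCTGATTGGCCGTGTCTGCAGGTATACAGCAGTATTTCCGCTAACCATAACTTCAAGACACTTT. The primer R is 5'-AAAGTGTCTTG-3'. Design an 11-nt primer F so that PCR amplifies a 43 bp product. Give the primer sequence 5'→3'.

5'-GTATACAGCAG-3'

The reverse primer's reverse complement CAAGACACTTT matches the template at positions 122–132, so the product ends at position 132.
A 43 bp product then starts at position 132 − 43 + 1 = 90.
The forward primer is identical to the top strand there: GTATACAGCAG.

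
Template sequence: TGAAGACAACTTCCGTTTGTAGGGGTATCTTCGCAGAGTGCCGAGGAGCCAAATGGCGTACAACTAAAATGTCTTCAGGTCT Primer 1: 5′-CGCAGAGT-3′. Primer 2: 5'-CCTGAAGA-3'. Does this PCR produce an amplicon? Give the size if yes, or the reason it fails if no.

Primer 1 (CGCAGAGT) matches the top strand at positions 32–39; it acts as a forward primer.
Primer 2's reverse complement is TCTTCAGG, matching the top strand at positions 72–79; it acts as a reverse primer.
The 3' ends face each other across positions 32–79, giving a 48 bp product.

Yes — a 48 bp product.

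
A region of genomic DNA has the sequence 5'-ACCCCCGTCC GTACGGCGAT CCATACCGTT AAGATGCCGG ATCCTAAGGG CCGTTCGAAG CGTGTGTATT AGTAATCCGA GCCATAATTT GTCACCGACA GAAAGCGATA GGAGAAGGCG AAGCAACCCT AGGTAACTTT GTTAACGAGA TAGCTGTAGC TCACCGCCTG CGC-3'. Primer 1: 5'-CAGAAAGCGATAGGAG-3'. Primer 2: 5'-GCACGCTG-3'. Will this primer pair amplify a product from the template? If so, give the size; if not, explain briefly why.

No product — primer 2 has no binding site in the template.

Primer 2 (GCACGCTG) does not match the top strand, and its reverse complement CAGCGTGC does not match either.
With no annealing site for primer 2, no amplification occurs.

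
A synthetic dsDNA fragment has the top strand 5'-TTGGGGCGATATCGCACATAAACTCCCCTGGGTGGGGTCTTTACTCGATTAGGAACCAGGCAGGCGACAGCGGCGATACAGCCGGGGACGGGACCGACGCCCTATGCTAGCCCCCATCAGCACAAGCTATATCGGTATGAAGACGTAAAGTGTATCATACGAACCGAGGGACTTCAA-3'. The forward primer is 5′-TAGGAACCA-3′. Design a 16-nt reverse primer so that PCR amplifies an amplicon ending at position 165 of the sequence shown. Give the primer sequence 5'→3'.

5'-GGTTCGTATGATACAC-3'

The forward primer binds at positions 50–58; the product's 3' end on the top strand is position 165.
The reverse primer anneals to the top strand over positions 150–165, i.e. to GTGTATCATACGAACC.
Its sequence written 5'→3' is the reverse complement: GGTTCGTATGATACAC.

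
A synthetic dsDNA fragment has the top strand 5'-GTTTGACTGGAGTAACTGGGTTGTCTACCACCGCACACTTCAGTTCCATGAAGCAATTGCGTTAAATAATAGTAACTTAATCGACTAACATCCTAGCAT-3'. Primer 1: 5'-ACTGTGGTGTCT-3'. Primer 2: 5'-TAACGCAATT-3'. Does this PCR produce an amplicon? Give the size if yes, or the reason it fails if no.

Primer 1 (ACTGTGGTGTCT) does not match the top strand, and its reverse complement AGACACCACAGT does not match either.
With no annealing site for primer 1, no amplification occurs.

No product — primer 1 has no binding site in the template.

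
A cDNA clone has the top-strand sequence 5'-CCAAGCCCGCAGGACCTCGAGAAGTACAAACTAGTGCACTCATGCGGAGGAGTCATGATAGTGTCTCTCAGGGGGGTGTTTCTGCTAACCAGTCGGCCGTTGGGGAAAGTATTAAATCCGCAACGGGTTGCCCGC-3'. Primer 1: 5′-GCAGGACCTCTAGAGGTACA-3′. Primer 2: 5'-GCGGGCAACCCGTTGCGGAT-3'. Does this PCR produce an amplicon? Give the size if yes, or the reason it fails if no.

Primer 1 (GCAGGACCTCTAGAGGTACA) does not match the top strand, and its reverse complement TGTACCTCTAGAGGTCCTGC does not match either.
With no annealing site for primer 1, no amplification occurs.

No product — primer 1 has no binding site in the template.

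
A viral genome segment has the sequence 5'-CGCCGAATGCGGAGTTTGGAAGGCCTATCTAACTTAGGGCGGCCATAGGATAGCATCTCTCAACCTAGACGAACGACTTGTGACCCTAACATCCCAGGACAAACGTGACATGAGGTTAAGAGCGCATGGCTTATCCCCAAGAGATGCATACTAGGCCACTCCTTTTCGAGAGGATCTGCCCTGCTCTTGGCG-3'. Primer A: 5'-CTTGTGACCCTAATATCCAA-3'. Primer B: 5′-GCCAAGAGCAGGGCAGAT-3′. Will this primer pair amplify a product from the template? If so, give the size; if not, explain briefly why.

Primer A (CTTGTGACCCTAATATCCAA) does not match the top strand, and its reverse complement TTGGATATTAGGGTCACAAG does not match either.
With no annealing site for primer A, no amplification occurs.

No product — primer A has no binding site in the template.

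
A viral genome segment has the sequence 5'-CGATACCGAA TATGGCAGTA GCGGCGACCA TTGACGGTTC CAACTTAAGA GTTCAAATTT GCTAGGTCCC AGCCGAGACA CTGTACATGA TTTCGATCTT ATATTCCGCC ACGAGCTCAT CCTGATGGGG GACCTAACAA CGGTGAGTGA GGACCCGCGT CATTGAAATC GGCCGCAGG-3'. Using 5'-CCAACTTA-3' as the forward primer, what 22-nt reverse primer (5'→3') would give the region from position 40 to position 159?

The product's 3' end on the top strand is position 159.
The reverse primer anneals to the top strand over positions 138–159, i.e. to CAACGGTGAGTGAGGACCCGCG.
Its sequence written 5'→3' is the reverse complement: CGCGGGTCCTCACTCACCGTTG.

5'-CGCGGGTCCTCACTCACCGTTG-3'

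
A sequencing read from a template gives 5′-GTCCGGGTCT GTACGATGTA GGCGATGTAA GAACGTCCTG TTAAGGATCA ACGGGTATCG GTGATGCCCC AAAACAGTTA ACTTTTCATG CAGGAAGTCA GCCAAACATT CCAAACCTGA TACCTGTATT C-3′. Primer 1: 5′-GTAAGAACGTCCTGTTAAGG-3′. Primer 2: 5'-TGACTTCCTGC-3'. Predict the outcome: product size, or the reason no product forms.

Primer 1 (GTAAGAACGTCCTGTTAAGG) matches the top strand at positions 27–46; it acts as a forward primer.
Primer 2's reverse complement is GCAGGAAGTCA, matching the top strand at positions 90–100; it acts as a reverse primer.
The 3' ends face each other across positions 27–100, giving a 74 bp product.

Yes — a 74 bp product.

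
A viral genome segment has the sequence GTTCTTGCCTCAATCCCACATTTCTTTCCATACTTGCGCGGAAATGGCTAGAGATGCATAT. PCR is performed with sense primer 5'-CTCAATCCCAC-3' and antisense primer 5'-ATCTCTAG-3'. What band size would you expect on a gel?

Scanning the template, CTCAATCCCAC occurs at positions 9–19; this primer anneals to the bottom strand there with its 3' end pointing downstream.
Reverse complement of the reverse primer: CTAGAGAT. This occurs on the top strand at positions 48–55.
Amplicon spans positions 9–55: 47 bp.

47 bp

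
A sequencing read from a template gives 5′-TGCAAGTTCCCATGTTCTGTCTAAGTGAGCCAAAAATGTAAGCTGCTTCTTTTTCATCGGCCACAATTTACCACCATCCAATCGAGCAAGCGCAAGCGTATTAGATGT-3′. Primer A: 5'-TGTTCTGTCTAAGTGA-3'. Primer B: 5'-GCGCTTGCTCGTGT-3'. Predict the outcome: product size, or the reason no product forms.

Primer B (GCGCTTGCTCGTGT) does not match the top strand, and its reverse complement ACACGAGCAAGCGC does not match either.
With no annealing site for primer B, no amplification occurs.

No product — primer B has no binding site in the template.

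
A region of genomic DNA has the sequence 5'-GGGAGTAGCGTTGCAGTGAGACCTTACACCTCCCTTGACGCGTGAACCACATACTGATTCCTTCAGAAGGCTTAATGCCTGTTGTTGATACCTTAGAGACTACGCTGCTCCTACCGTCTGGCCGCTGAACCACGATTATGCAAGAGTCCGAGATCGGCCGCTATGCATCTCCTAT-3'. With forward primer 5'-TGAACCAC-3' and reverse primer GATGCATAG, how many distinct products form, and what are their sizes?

Two products: 127 bp, 44 bp

The forward primer TGAACCAC matches the top strand at positions 43–50, 126–133.
The reverse primer's reverse complement is CTATGCATC, matching at positions 161–169.
Each forward site pairs with the reverse site to give a product ending at position 169: sizes 127, 44 bp.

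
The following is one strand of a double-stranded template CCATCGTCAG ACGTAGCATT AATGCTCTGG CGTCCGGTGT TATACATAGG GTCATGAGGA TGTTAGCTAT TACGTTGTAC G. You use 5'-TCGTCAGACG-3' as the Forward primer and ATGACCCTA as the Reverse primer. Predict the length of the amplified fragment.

Forward primer TCGTCAGACG is found on the top strand at positions 4–13.
Reverse complement of the reverse primer: TAGGGTCAT. This occurs on the top strand at positions 47–55.
The product runs from position 4 to position 55, so its length is 55 − 4 + 1 = 52 bp.

52 bp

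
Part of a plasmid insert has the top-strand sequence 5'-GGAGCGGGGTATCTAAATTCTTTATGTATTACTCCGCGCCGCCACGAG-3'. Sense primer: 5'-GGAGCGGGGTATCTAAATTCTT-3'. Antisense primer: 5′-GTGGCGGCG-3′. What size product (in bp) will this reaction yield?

45 bp

Forward primer GGAGCGGGGTATCTAAATTCTT is found on the top strand at positions 1–22.
Reverse complement of the reverse primer: CGCCGCCAC. This occurs on the top strand at positions 37–45.
The product runs from position 1 to position 45, so its length is 45 − 1 + 1 = 45 bp.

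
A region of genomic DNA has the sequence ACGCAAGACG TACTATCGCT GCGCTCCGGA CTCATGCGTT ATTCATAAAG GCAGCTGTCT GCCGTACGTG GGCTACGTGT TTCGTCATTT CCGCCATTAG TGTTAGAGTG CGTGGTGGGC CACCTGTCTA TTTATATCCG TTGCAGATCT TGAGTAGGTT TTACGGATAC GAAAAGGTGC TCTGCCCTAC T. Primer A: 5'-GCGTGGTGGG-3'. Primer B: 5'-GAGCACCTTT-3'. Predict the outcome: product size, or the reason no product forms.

Primer A (GCGTGGTGGG) matches the top strand at positions 110–119; it acts as a forward primer.
Primer B's reverse complement is AAAGGTGCTC, matching the top strand at positions 173–182; it acts as a reverse primer.
The 3' ends face each other across positions 110–182, giving a 73 bp product.

Yes — a 73 bp product.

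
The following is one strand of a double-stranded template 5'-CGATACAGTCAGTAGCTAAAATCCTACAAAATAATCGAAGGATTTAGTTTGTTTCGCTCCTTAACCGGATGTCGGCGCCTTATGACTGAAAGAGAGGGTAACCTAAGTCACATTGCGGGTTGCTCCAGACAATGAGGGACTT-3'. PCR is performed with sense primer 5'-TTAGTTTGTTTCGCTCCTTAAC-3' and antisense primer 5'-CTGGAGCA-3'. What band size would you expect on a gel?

The forward primer matches the template at positions 44–65.
The reverse primer's reverse complement is TGCTCCAG, which matches the template at positions 121–128.
Product length = (reverse-primer end) − (forward-primer start) + 1 = 128 − 44 + 1 = 85 bp.

85 bp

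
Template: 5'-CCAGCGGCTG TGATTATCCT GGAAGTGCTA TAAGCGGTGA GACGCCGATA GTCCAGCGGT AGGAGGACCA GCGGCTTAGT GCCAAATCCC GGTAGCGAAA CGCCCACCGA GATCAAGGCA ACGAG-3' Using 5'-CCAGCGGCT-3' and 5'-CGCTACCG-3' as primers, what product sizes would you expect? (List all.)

The forward primer CCAGCGGCT matches the top strand at positions 1–9, 68–76.
The reverse primer's reverse complement is CGGTAGCG, matching at positions 90–97.
Each forward site pairs with the reverse site to give a product ending at position 97: sizes 97, 30 bp.

97 bp, 30 bp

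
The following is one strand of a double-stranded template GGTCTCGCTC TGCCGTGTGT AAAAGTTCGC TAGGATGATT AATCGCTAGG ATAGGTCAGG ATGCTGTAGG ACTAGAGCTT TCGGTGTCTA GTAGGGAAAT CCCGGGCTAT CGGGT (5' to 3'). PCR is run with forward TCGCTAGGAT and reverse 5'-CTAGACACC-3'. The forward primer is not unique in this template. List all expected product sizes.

The forward primer TCGCTAGGAT matches the top strand at positions 27–36, 43–52.
The reverse primer's reverse complement is GGTGTCTAG, matching at positions 83–91.
Each forward site pairs with the reverse site to give a product ending at position 91: sizes 65, 49 bp.

65 bp, 49 bp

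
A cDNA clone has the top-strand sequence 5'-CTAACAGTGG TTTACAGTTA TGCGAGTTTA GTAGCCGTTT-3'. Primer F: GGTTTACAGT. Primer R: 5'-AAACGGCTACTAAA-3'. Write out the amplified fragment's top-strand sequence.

Scanning the template, GGTTTACAGT occurs at positions 9–18; this primer anneals to the bottom strand there with its 3' end pointing downstream.
Taking the reverse complement of AAACGGCTACTAAA gives TTTAGTAGCCGTTT, found at positions 27–40 on the template; the primer anneals here to the top strand with its 3' end pointing upstream.
The product is the template from position 9 through 40 (32 bp).

5'-GGTTTACAGTTATGCGAGTTTAGTAGCCGTTT-3'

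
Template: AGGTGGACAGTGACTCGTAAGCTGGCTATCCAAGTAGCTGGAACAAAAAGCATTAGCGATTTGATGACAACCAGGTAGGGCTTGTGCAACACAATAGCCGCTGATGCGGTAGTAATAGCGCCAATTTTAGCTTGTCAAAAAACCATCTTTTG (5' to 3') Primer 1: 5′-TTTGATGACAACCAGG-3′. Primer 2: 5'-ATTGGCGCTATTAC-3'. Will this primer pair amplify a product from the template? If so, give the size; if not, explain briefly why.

Primer 1 (TTTGATGACAACCAGG) matches the top strand at positions 60–75; it acts as a forward primer.
Primer 2's reverse complement is GTAATAGCGCCAAT, matching the top strand at positions 112–125; it acts as a reverse primer.
The 3' ends face each other across positions 60–125, giving a 66 bp product.

Yes — a 66 bp product.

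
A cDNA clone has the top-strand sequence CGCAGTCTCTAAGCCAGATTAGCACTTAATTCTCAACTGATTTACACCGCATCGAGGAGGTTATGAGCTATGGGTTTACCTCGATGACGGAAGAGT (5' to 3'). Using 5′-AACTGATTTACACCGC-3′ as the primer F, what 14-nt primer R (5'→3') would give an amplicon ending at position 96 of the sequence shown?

The forward primer binds at positions 35–50; the product's 3' end on the top strand is position 96.
The reverse primer anneals to the top strand over positions 83–96, i.e. to GATGACGGAAGAGT.
Its sequence written 5'→3' is the reverse complement: ACTCTTCCGTCATC.

5'-ACTCTTCCGTCATC-3'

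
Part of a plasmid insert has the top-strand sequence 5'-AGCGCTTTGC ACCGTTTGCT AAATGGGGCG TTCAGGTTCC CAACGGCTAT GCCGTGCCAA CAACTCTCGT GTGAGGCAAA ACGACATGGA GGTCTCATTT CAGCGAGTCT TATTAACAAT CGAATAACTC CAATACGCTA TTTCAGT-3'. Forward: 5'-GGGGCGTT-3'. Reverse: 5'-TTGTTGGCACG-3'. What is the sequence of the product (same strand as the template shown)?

5'-GGGGCGTTCAGGTTCCCAACGGCTATGCCGTGCCAACAA-3'

Scanning the template, GGGGCGTT occurs at positions 25–32; this primer anneals to the bottom strand there with its 3' end pointing downstream.
Reverse complement of the reverse primer: CGTGCCAACAA. This occurs on the top strand at positions 53–63.
The product is the template from position 25 through 63 (39 bp).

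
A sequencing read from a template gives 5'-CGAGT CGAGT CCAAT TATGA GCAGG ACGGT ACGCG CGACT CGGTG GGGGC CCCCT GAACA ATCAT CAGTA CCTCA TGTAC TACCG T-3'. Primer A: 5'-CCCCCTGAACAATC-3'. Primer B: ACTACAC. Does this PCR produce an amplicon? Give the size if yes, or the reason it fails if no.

No product — primer B has no binding site in the template.

Primer B (ACTACAC) does not match the top strand, and its reverse complement GTGTAGT does not match either.
With no annealing site for primer B, no amplification occurs.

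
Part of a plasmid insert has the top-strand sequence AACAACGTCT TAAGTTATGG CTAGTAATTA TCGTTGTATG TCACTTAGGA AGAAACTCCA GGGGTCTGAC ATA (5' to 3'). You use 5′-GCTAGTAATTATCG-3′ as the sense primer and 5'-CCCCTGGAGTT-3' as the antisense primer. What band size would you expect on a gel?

Forward primer GCTAGTAATTATCG is found on the top strand at positions 20–33.
The reverse primer's reverse complement is AACTCCAGGGG, which matches the template at positions 54–64.
Amplicon spans positions 20–64: 45 bp.

45 bp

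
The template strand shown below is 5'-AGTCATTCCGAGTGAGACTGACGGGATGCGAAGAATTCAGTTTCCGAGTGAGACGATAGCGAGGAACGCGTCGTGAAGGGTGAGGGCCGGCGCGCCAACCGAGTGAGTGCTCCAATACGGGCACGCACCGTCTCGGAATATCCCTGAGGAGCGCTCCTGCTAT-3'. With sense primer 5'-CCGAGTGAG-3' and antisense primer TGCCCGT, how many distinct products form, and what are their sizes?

Three products: 116 bp, 80 bp, 25 bp

The forward primer CCGAGTGAG matches the top strand at positions 8–16, 44–52, 99–107.
The reverse primer's reverse complement is ACGGGCA, matching at positions 117–123.
Each forward site pairs with the reverse site to give a product ending at position 123: sizes 116, 80, 25 bp.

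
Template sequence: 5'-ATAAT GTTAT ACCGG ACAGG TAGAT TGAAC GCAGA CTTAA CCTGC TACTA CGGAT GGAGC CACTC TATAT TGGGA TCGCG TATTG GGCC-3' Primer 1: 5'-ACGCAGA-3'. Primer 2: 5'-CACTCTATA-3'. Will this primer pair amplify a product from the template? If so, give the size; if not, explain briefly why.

No product — both primers anneal to the same strand and extend in the same direction.

Primer 1 (ACGCAGA) matches the top strand at positions 29–35 (3' end points downstream).
Primer 2 (CACTCTATA) also matches the top strand directly, at positions 61–69 — its reverse complement TATAGAGTG is not present.
Both primers anneal to the bottom strand with 3' ends pointing the same way, so neither can prime synthesis back toward the other.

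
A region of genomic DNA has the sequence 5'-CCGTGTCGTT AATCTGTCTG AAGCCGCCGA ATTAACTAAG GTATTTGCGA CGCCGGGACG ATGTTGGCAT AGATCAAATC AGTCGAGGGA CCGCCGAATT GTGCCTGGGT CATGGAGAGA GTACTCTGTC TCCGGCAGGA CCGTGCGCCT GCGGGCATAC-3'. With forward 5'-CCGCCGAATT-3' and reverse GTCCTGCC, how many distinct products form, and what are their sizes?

The forward primer CCGCCGAATT matches the top strand at positions 24–33, 91–100.
The reverse primer's reverse complement is GGCAGGAC, matching at positions 134–141.
Each forward site pairs with the reverse site to give a product ending at position 141: sizes 118, 51 bp.

Two products: 118 bp, 51 bp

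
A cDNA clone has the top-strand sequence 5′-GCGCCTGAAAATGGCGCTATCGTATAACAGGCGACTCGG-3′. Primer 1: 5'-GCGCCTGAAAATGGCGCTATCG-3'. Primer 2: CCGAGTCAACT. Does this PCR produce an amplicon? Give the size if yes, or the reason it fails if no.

Primer 2 (CCGAGTCAACT) does not match the top strand, and its reverse complement AGTTGACTCGG does not match either.
With no annealing site for primer 2, no amplification occurs.

No product — primer 2 has no binding site in the template.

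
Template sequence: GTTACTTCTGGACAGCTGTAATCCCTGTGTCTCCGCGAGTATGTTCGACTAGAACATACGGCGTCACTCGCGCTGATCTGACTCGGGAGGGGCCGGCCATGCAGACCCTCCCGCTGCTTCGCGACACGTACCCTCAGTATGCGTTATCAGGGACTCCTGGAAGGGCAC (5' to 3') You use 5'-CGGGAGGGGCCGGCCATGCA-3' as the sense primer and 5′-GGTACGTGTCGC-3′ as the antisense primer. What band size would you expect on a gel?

Scanning the template, CGGGAGGGGCCGGCCATGCA occurs at positions 84–103; this primer anneals to the bottom strand there with its 3' end pointing downstream.
The reverse primer's reverse complement is GCGACACGTACC, which matches the template at positions 121–132.
Product length = (reverse-primer end) − (forward-primer start) + 1 = 132 − 84 + 1 = 49 bp.

49 bp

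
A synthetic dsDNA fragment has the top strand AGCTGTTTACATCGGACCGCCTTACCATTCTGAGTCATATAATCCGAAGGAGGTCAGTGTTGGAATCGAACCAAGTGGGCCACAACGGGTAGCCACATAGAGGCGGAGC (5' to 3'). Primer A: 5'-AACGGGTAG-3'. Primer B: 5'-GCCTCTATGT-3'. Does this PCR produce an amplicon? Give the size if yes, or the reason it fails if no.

Primer A (AACGGGTAG) matches the top strand at positions 84–92; it acts as a forward primer.
Primer B's reverse complement is ACATAGAGGC, matching the top strand at positions 95–104; it acts as a reverse primer.
The 3' ends face each other across positions 84–104, giving a 21 bp product.

Yes — a 21 bp product.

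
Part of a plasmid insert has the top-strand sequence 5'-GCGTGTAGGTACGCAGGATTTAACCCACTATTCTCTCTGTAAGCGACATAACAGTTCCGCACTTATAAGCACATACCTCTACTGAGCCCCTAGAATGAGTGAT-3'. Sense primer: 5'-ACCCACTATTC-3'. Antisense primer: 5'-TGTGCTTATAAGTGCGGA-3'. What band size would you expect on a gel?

51 bp

Scanning the template, ACCCACTATTC occurs at positions 23–33; this primer anneals to the bottom strand there with its 3' end pointing downstream.
The reverse primer's reverse complement is TCCGCACTTATAAGCACA, which matches the template at positions 56–73.
Product length = (reverse-primer end) − (forward-primer start) + 1 = 73 − 23 + 1 = 51 bp.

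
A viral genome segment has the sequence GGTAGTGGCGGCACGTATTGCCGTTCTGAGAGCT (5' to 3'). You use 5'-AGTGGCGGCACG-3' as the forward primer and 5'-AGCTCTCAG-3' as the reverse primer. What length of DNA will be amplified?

31 bp

Forward primer AGTGGCGGCACG is found on the top strand at positions 4–15.
Taking the reverse complement of AGCTCTCAG gives CTGAGAGCT, found at positions 26–34 on the template; the primer anneals here to the top strand with its 3' end pointing upstream.
Product length = (reverse-primer end) − (forward-primer start) + 1 = 34 − 4 + 1 = 31 bp.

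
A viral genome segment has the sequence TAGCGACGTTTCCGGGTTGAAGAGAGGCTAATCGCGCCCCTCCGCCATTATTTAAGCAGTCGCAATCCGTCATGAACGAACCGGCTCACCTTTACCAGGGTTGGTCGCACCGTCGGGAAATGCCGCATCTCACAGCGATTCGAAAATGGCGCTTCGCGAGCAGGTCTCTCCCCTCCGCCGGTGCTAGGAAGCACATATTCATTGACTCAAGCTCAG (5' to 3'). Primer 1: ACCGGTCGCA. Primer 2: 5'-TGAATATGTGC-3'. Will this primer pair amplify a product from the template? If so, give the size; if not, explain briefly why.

Primer 1 (ACCGGTCGCA) does not match the top strand, and its reverse complement TGCGACCGGT does not match either.
With no annealing site for primer 1, no amplification occurs.

No product — primer 1 has no binding site in the template.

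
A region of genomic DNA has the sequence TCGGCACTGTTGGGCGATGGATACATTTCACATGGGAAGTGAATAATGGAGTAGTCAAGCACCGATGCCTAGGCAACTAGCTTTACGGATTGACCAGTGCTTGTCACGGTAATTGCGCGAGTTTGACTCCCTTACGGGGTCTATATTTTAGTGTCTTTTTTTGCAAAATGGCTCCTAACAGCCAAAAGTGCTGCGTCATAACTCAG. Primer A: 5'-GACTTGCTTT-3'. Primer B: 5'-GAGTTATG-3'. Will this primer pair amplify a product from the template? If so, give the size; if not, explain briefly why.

No product — primer A has no binding site in the template.

Primer A (GACTTGCTTT) does not match the top strand, and its reverse complement AAAGCAAGTC does not match either.
With no annealing site for primer A, no amplification occurs.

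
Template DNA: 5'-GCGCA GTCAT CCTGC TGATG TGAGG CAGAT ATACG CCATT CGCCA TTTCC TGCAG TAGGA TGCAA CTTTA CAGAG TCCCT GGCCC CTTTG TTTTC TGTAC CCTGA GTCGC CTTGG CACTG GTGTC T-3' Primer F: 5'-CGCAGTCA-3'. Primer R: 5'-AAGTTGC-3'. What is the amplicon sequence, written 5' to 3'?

Scanning the template, CGCAGTCA occurs at positions 2–9; this primer anneals to the bottom strand there with its 3' end pointing downstream.
The reverse primer's reverse complement is GCAACTT, which matches the template at positions 62–68.
The product is the template from position 2 through 68 (67 bp).

5'-CGCAGTCATCCTGCTGATGTGAGGCAGATATACGCCATTCGCCATTTCCTGCAGTAGGATGCAACTT-3'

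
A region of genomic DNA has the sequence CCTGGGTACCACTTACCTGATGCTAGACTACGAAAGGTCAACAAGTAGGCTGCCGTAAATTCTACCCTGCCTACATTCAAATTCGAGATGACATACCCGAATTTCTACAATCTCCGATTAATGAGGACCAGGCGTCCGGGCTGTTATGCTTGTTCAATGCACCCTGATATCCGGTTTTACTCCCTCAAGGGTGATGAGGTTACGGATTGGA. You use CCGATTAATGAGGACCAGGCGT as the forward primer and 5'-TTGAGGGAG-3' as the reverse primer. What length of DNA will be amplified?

75 bp

The forward primer matches the template at positions 114–135.
Taking the reverse complement of TTGAGGGAG gives CTCCCTCAA, found at positions 180–188 on the template; the primer anneals here to the top strand with its 3' end pointing upstream.
Amplicon spans positions 114–188: 75 bp.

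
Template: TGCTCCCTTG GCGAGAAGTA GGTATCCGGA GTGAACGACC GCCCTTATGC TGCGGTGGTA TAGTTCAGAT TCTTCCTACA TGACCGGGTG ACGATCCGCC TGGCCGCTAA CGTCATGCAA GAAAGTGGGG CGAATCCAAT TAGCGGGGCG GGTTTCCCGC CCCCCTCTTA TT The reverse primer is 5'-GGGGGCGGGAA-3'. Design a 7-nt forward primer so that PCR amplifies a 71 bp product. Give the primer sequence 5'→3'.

The reverse primer's reverse complement TTCCCGCCCCC matches the template at positions 154–164, so the product ends at position 164.
A 71 bp product then starts at position 164 − 71 + 1 = 94.
The forward primer is identical to the top strand there: ATCCGCC.

5'-ATCCGCC-3'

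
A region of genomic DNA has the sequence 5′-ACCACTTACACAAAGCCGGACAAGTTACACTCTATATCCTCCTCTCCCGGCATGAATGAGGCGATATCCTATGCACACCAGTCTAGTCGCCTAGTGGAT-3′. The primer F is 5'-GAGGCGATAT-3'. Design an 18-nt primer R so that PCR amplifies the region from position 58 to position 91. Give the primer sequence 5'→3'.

The product's 3' end on the top strand is position 91.
The reverse primer anneals to the top strand over positions 74–91, i.e. to CACACCAGTCTAGTCGCC.
Its sequence written 5'→3' is the reverse complement: GGCGACTAGACTGGTGTG.

5'-GGCGACTAGACTGGTGTG-3'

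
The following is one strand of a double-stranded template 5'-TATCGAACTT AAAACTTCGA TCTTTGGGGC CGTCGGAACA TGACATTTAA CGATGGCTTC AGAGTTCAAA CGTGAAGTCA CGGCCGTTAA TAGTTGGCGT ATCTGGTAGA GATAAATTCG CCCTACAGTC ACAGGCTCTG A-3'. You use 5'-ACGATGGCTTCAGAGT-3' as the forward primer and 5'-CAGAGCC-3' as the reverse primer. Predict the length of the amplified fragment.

91 bp

The forward primer matches the template at positions 50–65.
Taking the reverse complement of CAGAGCC gives GGCTCTG, found at positions 134–140 on the template; the primer anneals here to the top strand with its 3' end pointing upstream.
Amplicon spans positions 50–140: 91 bp.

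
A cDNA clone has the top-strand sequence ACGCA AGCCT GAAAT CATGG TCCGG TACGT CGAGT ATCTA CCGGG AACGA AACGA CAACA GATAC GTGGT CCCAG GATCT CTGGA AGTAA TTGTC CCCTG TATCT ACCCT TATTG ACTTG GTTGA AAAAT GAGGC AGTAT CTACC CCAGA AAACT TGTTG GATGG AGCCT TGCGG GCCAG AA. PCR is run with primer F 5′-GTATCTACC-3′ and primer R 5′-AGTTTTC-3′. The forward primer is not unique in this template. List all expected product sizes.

122 bp, 56 bp, 19 bp

The forward primer GTATCTACC matches the top strand at positions 34–42, 100–108, 137–145.
The reverse primer's reverse complement is GAAAACT, matching at positions 149–155.
Each forward site pairs with the reverse site to give a product ending at position 155: sizes 122, 56, 19 bp.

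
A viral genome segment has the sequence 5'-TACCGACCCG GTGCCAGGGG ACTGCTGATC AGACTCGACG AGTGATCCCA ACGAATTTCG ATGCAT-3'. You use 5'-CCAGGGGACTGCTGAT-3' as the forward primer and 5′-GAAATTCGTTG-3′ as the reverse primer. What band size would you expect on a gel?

The forward primer matches the template at positions 14–29.
Taking the reverse complement of GAAATTCGTTG gives CAACGAATTTC, found at positions 49–59 on the template; the primer anneals here to the top strand with its 3' end pointing upstream.
Product length = (reverse-primer end) − (forward-primer start) + 1 = 59 − 14 + 1 = 46 bp.

46 bp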